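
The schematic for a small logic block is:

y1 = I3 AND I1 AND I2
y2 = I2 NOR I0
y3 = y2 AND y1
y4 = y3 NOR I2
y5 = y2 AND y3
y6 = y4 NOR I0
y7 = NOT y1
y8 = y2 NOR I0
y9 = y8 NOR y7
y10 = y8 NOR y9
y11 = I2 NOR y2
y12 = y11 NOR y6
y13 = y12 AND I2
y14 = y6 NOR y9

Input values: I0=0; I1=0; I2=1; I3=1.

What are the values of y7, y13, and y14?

y1 = I3 AND I1 AND I2 = 1 AND 0 AND 1 = 0
y2 = I2 NOR I0 = 1 NOR 0 = 0
y3 = y2 AND y1 = 0 AND 0 = 0
y4 = y3 NOR I2 = 0 NOR 1 = 0
y6 = y4 NOR I0 = 0 NOR 0 = 1
y7 = NOT y1 = NOT 0 = 1
y8 = y2 NOR I0 = 0 NOR 0 = 1
y9 = y8 NOR y7 = 1 NOR 1 = 0
y11 = I2 NOR y2 = 1 NOR 0 = 0
y12 = y11 NOR y6 = 0 NOR 1 = 0
y13 = y12 AND I2 = 0 AND 1 = 0
y14 = y6 NOR y9 = 1 NOR 0 = 0

y7 = 1, y13 = 0, y14 = 0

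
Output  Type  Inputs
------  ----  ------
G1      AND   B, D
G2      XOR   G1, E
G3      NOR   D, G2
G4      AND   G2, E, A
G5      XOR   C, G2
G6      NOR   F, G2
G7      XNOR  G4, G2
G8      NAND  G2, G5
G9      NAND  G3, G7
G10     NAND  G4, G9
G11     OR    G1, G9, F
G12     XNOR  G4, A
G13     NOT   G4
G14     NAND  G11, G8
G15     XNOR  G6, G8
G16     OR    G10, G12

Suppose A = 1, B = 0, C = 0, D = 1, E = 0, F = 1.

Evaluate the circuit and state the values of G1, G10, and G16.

G1 = 0; G10 = 1; G16 = 1

G1 = B AND D = 0 AND 1 = 0
G2 = G1 XOR E = 0 XOR 0 = 0
G3 = D NOR G2 = 1 NOR 0 = 0
G4 = G2 AND E AND A = 0 AND 0 AND 1 = 0
G7 = G4 XNOR G2 = 0 XNOR 0 = 1
G9 = G3 NAND G7 = 0 NAND 1 = 1
G10 = G4 NAND G9 = 0 NAND 1 = 1
G12 = G4 XNOR A = 0 XNOR 1 = 0
G16 = G10 OR G12 = 1 OR 0 = 1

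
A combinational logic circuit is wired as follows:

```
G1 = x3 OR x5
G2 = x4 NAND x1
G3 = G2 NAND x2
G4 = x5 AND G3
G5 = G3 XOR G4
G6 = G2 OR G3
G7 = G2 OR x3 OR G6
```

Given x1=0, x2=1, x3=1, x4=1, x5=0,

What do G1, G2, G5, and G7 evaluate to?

G1 = x3 OR x5 = 1 OR 0 = 1
G2 = x4 NAND x1 = 1 NAND 0 = 1
G3 = G2 NAND x2 = 1 NAND 1 = 0
G4 = x5 AND G3 = 0 AND 0 = 0
G5 = G3 XOR G4 = 0 XOR 0 = 0
G6 = G2 OR G3 = 1 OR 0 = 1
G7 = G2 OR x3 OR G6 = 1 OR 1 OR 1 = 1

G1 = 1, G2 = 1, G5 = 0, G7 = 1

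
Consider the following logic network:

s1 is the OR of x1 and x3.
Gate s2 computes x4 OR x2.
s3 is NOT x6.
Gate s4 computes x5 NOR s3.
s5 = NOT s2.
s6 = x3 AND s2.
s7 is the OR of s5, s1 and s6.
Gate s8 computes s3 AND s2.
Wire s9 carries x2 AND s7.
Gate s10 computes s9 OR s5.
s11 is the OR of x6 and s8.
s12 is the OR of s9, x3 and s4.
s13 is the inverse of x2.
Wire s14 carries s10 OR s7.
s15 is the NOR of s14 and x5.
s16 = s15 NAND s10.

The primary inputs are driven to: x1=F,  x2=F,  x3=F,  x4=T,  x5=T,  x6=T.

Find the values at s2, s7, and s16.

s1 = x1 OR x3 = F OR F = F
s2 = x4 OR x2 = T OR F = T
s5 = NOT s2 = NOT T = F
s6 = x3 AND s2 = F AND T = F
s7 = s5 OR s1 OR s6 = F OR F OR F = F
s9 = x2 AND s7 = F AND F = F
s10 = s9 OR s5 = F OR F = F
s14 = s10 OR s7 = F OR F = F
s15 = s14 NOR x5 = F NOR T = F
s16 = s15 NAND s10 = F NAND F = T

s2 = T, s7 = F, s16 = T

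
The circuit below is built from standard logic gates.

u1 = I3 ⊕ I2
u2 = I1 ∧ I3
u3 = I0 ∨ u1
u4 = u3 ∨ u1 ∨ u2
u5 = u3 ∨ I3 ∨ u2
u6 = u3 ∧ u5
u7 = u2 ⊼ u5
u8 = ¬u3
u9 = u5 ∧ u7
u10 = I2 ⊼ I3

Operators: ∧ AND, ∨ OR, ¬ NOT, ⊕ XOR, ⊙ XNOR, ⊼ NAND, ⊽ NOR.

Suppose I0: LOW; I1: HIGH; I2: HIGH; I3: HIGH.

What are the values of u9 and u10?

u1 = I3 XOR I2 = HIGH XOR HIGH = LOW
u2 = I1 AND I3 = HIGH AND HIGH = HIGH
u3 = I0 OR u1 = LOW OR LOW = LOW
u5 = u3 OR I3 OR u2 = LOW OR HIGH OR HIGH = HIGH
u7 = u2 NAND u5 = HIGH NAND HIGH = LOW
u9 = u5 AND u7 = HIGH AND LOW = LOW
u10 = I2 NAND I3 = HIGH NAND HIGH = LOW

u9 = LOW, u10 = LOW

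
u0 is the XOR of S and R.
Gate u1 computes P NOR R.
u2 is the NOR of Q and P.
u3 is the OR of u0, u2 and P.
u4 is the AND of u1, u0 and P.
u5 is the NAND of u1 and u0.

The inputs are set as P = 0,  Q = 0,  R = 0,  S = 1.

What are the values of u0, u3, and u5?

u0 = 1  u3 = 1  u5 = 0

u0 = S XOR R = 1 XOR 0 = 1
u1 = P NOR R = 0 NOR 0 = 1
u2 = Q NOR P = 0 NOR 0 = 1
u3 = u0 OR u2 OR P = 1 OR 1 OR 0 = 1
u5 = u1 NAND u0 = 1 NAND 1 = 0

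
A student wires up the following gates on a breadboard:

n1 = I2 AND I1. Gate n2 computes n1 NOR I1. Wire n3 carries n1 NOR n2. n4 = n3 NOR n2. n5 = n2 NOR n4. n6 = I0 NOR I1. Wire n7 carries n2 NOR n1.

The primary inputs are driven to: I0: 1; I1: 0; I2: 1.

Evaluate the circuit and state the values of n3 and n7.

n3 = 0, n7 = 0

n1 = I2 AND I1 = 1 AND 0 = 0
n2 = n1 NOR I1 = 0 NOR 0 = 1
n3 = n1 NOR n2 = 0 NOR 1 = 0
n7 = n2 NOR n1 = 1 NOR 0 = 0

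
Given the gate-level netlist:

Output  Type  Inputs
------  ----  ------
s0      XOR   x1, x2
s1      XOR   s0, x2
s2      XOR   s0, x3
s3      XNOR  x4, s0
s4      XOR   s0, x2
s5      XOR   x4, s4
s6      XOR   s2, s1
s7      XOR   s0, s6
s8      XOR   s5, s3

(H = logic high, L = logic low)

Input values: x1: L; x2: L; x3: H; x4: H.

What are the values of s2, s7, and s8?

s2 = H; s7 = H; s8 = H

s0 = x1 XOR x2 = L XOR L = L
s1 = s0 XOR x2 = L XOR L = L
s2 = s0 XOR x3 = L XOR H = H
s3 = x4 XNOR s0 = H XNOR L = L
s4 = s0 XOR x2 = L XOR L = L
s5 = x4 XOR s4 = H XOR L = H
s6 = s2 XOR s1 = H XOR L = H
s7 = s0 XOR s6 = L XOR H = H
s8 = s5 XOR s3 = H XOR L = H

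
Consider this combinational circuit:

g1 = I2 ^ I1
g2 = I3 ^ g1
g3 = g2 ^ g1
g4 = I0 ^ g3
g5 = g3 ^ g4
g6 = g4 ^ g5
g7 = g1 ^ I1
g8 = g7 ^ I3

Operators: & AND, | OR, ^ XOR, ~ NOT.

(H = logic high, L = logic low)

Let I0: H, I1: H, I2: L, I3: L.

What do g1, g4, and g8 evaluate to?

g1 = I2 XOR I1 = L XOR H = H
g2 = I3 XOR g1 = L XOR H = H
g3 = g2 XOR g1 = H XOR H = L
g4 = I0 XOR g3 = H XOR L = H
g7 = g1 XOR I1 = H XOR H = L
g8 = g7 XOR I3 = L XOR L = L

g1 = H  g4 = H  g8 = L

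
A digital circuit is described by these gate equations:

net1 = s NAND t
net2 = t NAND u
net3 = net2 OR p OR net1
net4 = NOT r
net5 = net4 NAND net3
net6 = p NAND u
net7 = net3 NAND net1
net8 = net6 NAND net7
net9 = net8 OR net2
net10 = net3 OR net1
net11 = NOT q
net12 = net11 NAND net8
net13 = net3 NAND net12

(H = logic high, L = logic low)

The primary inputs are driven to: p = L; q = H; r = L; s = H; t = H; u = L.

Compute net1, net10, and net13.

net1 = s NAND t = H NAND H = L
net2 = t NAND u = H NAND L = H
net3 = net2 OR p OR net1 = H OR L OR L = H
net6 = p NAND u = L NAND L = H
net7 = net3 NAND net1 = H NAND L = H
net8 = net6 NAND net7 = H NAND H = L
net10 = net3 OR net1 = H OR L = H
net11 = NOT q = NOT H = L
net12 = net11 NAND net8 = L NAND L = H
net13 = net3 NAND net12 = H NAND H = L

net1 = L, net10 = H, net13 = L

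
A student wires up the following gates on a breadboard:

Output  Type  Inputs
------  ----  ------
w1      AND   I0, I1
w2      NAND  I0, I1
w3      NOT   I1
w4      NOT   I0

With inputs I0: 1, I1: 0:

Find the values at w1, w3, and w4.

w1 = 0, w3 = 1, w4 = 0

w1 = I0 AND I1 = 1 AND 0 = 0
w3 = NOT I1 = NOT 0 = 1
w4 = NOT I0 = NOT 1 = 0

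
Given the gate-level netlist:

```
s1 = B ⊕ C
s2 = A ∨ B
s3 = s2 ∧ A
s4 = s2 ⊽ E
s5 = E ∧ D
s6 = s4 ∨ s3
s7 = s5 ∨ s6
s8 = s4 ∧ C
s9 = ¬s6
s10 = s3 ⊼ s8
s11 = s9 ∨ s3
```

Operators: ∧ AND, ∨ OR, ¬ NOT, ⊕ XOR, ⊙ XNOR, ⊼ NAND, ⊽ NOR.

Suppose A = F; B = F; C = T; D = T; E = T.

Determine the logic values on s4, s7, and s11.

s2 = A OR B = F OR F = F
s3 = s2 AND A = F AND F = F
s4 = s2 NOR E = F NOR T = F
s5 = E AND D = T AND T = T
s6 = s4 OR s3 = F OR F = F
s7 = s5 OR s6 = T OR F = T
s9 = NOT s6 = NOT F = T
s11 = s9 OR s3 = T OR F = T

s4 = F  s7 = T  s11 = T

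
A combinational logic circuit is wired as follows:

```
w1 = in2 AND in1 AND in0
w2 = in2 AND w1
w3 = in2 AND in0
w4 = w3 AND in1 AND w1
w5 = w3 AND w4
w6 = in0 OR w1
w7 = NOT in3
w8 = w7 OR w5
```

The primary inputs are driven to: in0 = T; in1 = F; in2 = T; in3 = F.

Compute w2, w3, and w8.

w2 = F, w3 = T, w8 = T

w1 = in2 AND in1 AND in0 = T AND F AND T = F
w2 = in2 AND w1 = T AND F = F
w3 = in2 AND in0 = T AND T = T
w4 = w3 AND in1 AND w1 = T AND F AND F = F
w5 = w3 AND w4 = T AND F = F
w7 = NOT in3 = NOT F = T
w8 = w7 OR w5 = T OR F = T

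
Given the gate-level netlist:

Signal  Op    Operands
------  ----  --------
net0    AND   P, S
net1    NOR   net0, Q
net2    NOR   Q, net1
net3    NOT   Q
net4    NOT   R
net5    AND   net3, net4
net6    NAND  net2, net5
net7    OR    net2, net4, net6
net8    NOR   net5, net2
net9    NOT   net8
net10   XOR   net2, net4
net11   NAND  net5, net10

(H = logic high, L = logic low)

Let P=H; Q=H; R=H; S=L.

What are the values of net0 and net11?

net0 = L, net11 = H

net0 = P AND S = H AND L = L
net1 = net0 NOR Q = L NOR H = L
net2 = Q NOR net1 = H NOR L = L
net3 = NOT Q = NOT H = L
net4 = NOT R = NOT H = L
net5 = net3 AND net4 = L AND L = L
net10 = net2 XOR net4 = L XOR L = L
net11 = net5 NAND net10 = L NAND L = H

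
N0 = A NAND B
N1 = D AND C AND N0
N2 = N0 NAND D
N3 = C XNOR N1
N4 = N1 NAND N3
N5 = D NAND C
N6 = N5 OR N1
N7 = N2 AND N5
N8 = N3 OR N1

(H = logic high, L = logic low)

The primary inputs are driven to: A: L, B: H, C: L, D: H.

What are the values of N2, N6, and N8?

N2 = L, N6 = H, N8 = H

N0 = A NAND B = L NAND H = H
N1 = D AND C AND N0 = H AND L AND H = L
N2 = N0 NAND D = H NAND H = L
N3 = C XNOR N1 = L XNOR L = H
N5 = D NAND C = H NAND L = H
N6 = N5 OR N1 = H OR L = H
N8 = N3 OR N1 = H OR L = H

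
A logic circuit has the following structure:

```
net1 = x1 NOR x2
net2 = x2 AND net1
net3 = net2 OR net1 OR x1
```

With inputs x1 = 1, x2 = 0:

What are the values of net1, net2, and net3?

net1 = 0  net2 = 0  net3 = 1

net1 = x1 NOR x2 = 1 NOR 0 = 0
net2 = x2 AND net1 = 0 AND 0 = 0
net3 = net2 OR net1 OR x1 = 0 OR 0 OR 1 = 1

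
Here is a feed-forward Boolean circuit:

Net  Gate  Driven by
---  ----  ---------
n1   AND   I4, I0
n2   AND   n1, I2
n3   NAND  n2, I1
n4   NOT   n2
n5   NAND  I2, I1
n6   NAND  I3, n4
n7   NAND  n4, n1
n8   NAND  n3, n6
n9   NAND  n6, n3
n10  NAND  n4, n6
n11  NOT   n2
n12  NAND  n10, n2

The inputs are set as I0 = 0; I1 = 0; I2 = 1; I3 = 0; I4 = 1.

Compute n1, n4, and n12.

n1 = I4 AND I0 = 1 AND 0 = 0
n2 = n1 AND I2 = 0 AND 1 = 0
n4 = NOT n2 = NOT 0 = 1
n6 = I3 NAND n4 = 0 NAND 1 = 1
n10 = n4 NAND n6 = 1 NAND 1 = 0
n12 = n10 NAND n2 = 0 NAND 0 = 1

n1 = 0  n4 = 1  n12 = 1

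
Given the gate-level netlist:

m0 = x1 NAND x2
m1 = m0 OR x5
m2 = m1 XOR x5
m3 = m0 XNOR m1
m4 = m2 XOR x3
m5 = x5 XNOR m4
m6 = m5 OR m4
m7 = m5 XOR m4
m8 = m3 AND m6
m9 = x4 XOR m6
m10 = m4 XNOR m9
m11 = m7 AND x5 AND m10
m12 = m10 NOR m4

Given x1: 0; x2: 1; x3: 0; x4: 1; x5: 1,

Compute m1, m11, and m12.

m1 = 1, m11 = 0, m12 = 1

m0 = x1 NAND x2 = 0 NAND 1 = 1
m1 = m0 OR x5 = 1 OR 1 = 1
m2 = m1 XOR x5 = 1 XOR 1 = 0
m4 = m2 XOR x3 = 0 XOR 0 = 0
m5 = x5 XNOR m4 = 1 XNOR 0 = 0
m6 = m5 OR m4 = 0 OR 0 = 0
m7 = m5 XOR m4 = 0 XOR 0 = 0
m9 = x4 XOR m6 = 1 XOR 0 = 1
m10 = m4 XNOR m9 = 0 XNOR 1 = 0
m11 = m7 AND x5 AND m10 = 0 AND 1 AND 0 = 0
m12 = m10 NOR m4 = 0 NOR 0 = 1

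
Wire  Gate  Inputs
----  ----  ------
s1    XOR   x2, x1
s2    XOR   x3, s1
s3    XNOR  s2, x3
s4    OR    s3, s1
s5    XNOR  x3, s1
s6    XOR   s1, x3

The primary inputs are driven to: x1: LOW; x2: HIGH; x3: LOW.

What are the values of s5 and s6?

s5 = LOW, s6 = HIGH

s1 = x2 XOR x1 = HIGH XOR LOW = HIGH
s5 = x3 XNOR s1 = LOW XNOR HIGH = LOW
s6 = s1 XOR x3 = HIGH XOR LOW = HIGH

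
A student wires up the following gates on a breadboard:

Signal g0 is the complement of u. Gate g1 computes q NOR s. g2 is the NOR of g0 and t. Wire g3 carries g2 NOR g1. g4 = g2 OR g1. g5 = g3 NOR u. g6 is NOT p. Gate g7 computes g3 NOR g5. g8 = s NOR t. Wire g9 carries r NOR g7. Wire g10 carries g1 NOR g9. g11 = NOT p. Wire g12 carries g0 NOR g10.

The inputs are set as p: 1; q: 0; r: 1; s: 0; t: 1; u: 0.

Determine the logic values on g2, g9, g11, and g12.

g2 = 0, g9 = 0, g11 = 0, g12 = 0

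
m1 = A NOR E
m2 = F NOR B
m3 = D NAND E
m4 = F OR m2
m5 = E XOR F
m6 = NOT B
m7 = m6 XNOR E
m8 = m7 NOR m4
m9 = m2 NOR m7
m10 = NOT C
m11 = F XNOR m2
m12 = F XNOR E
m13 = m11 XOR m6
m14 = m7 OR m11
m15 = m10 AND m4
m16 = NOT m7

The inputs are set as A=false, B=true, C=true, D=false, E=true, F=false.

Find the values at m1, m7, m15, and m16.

m1 = false; m7 = false; m15 = false; m16 = true

m1 = A NOR E = false NOR true = false
m2 = F NOR B = false NOR true = false
m4 = F OR m2 = false OR false = false
m6 = NOT B = NOT true = false
m7 = m6 XNOR E = false XNOR true = false
m10 = NOT C = NOT true = false
m15 = m10 AND m4 = false AND false = false
m16 = NOT m7 = NOT false = true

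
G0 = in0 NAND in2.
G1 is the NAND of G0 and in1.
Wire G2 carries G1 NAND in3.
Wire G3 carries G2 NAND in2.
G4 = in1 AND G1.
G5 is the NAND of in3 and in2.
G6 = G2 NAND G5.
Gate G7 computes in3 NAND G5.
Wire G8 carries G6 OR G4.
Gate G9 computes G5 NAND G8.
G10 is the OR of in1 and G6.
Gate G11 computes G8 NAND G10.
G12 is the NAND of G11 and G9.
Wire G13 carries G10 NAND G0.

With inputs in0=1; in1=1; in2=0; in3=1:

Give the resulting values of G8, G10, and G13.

G0 = in0 NAND in2 = 1 NAND 0 = 1
G1 = G0 NAND in1 = 1 NAND 1 = 0
G2 = G1 NAND in3 = 0 NAND 1 = 1
G4 = in1 AND G1 = 1 AND 0 = 0
G5 = in3 NAND in2 = 1 NAND 0 = 1
G6 = G2 NAND G5 = 1 NAND 1 = 0
G8 = G6 OR G4 = 0 OR 0 = 0
G10 = in1 OR G6 = 1 OR 0 = 1
G13 = G10 NAND G0 = 1 NAND 1 = 0

G8 = 0, G10 = 1, G13 = 0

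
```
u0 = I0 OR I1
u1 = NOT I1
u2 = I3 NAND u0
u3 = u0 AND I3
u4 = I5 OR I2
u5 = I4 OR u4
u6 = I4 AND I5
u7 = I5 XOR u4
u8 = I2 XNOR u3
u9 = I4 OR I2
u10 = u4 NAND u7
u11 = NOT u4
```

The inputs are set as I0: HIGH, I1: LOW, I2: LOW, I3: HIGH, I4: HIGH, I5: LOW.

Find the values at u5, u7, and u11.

u5 = HIGH  u7 = LOW  u11 = HIGH

u4 = I5 OR I2 = LOW OR LOW = LOW
u5 = I4 OR u4 = HIGH OR LOW = HIGH
u7 = I5 XOR u4 = LOW XOR LOW = LOW
u11 = NOT u4 = NOT LOW = HIGH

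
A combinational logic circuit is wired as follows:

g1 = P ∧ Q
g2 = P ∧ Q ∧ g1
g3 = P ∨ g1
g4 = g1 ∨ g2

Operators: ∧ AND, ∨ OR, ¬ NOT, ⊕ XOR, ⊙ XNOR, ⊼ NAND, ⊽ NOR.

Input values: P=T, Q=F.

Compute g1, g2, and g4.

g1 = F; g2 = F; g4 = F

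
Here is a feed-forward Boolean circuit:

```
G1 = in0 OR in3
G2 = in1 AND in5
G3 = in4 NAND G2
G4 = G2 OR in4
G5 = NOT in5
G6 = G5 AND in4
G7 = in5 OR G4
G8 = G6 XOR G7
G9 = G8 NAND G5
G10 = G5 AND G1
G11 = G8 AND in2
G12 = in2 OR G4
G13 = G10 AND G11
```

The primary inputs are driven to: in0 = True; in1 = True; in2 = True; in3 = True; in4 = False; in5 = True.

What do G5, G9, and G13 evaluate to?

G5 = False, G9 = True, G13 = False

G1 = in0 OR in3 = True OR True = True
G2 = in1 AND in5 = True AND True = True
G4 = G2 OR in4 = True OR False = True
G5 = NOT in5 = NOT True = False
G6 = G5 AND in4 = False AND False = False
G7 = in5 OR G4 = True OR True = True
G8 = G6 XOR G7 = False XOR True = True
G9 = G8 NAND G5 = True NAND False = True
G10 = G5 AND G1 = False AND True = False
G11 = G8 AND in2 = True AND True = True
G13 = G10 AND G11 = False AND True = False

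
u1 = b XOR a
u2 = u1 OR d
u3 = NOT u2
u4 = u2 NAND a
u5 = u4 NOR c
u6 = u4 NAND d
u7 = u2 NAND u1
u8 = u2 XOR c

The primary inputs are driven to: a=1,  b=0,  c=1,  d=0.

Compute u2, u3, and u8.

u1 = b XOR a = 0 XOR 1 = 1
u2 = u1 OR d = 1 OR 0 = 1
u3 = NOT u2 = NOT 1 = 0
u8 = u2 XOR c = 1 XOR 1 = 0

u2 = 1, u3 = 0, u8 = 0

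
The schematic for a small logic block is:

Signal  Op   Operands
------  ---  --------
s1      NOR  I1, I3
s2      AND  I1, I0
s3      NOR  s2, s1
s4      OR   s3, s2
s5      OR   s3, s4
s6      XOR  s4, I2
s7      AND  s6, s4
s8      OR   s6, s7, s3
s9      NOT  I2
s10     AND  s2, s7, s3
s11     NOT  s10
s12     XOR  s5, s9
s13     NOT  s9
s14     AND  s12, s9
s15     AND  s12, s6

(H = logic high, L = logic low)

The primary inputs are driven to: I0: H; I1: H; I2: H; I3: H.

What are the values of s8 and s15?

s8 = L  s15 = L

s1 = I1 NOR I3 = H NOR H = L
s2 = I1 AND I0 = H AND H = H
s3 = s2 NOR s1 = H NOR L = L
s4 = s3 OR s2 = L OR H = H
s5 = s3 OR s4 = L OR H = H
s6 = s4 XOR I2 = H XOR H = L
s7 = s6 AND s4 = L AND H = L
s8 = s6 OR s7 OR s3 = L OR L OR L = L
s9 = NOT I2 = NOT H = L
s12 = s5 XOR s9 = H XOR L = H
s15 = s12 AND s6 = H AND L = L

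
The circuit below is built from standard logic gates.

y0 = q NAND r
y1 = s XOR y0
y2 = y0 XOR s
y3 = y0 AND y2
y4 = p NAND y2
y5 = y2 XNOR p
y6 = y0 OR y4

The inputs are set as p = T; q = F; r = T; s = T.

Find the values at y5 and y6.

y5 = F, y6 = T

y0 = q NAND r = F NAND T = T
y2 = y0 XOR s = T XOR T = F
y4 = p NAND y2 = T NAND F = T
y5 = y2 XNOR p = F XNOR T = F
y6 = y0 OR y4 = T OR T = T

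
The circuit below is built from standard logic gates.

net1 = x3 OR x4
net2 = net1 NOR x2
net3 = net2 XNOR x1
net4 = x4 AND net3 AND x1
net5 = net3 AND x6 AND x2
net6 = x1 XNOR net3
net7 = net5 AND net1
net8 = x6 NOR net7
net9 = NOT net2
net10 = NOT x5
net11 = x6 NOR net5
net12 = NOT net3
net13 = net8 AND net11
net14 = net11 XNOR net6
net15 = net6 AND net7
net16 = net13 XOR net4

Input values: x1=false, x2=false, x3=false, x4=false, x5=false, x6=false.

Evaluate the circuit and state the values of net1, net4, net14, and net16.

net1 = false; net4 = false; net14 = true; net16 = true

net1 = x3 OR x4 = false OR false = false
net2 = net1 NOR x2 = false NOR false = true
net3 = net2 XNOR x1 = true XNOR false = false
net4 = x4 AND net3 AND x1 = false AND false AND false = false
net5 = net3 AND x6 AND x2 = false AND false AND false = false
net6 = x1 XNOR net3 = false XNOR false = true
net7 = net5 AND net1 = false AND false = false
net8 = x6 NOR net7 = false NOR false = true
net11 = x6 NOR net5 = false NOR false = true
net13 = net8 AND net11 = true AND true = true
net14 = net11 XNOR net6 = true XNOR true = true
net16 = net13 XOR net4 = true XOR false = true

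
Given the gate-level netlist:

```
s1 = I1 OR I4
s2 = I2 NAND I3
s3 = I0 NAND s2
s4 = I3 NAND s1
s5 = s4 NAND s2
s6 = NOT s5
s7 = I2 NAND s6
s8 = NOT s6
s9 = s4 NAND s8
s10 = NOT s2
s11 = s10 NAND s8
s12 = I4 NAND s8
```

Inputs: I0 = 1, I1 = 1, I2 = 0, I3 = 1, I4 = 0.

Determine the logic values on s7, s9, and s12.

s1 = I1 OR I4 = 1 OR 0 = 1
s2 = I2 NAND I3 = 0 NAND 1 = 1
s4 = I3 NAND s1 = 1 NAND 1 = 0
s5 = s4 NAND s2 = 0 NAND 1 = 1
s6 = NOT s5 = NOT 1 = 0
s7 = I2 NAND s6 = 0 NAND 0 = 1
s8 = NOT s6 = NOT 0 = 1
s9 = s4 NAND s8 = 0 NAND 1 = 1
s12 = I4 NAND s8 = 0 NAND 1 = 1

s7 = 1; s9 = 1; s12 = 1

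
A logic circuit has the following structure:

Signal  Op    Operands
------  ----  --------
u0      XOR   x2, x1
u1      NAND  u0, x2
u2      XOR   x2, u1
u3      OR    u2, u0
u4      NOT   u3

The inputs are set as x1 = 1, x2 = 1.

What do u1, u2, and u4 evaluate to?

u1 = 1, u2 = 0, u4 = 1

u0 = x2 XOR x1 = 1 XOR 1 = 0
u1 = u0 NAND x2 = 0 NAND 1 = 1
u2 = x2 XOR u1 = 1 XOR 1 = 0
u3 = u2 OR u0 = 0 OR 0 = 0
u4 = NOT u3 = NOT 0 = 1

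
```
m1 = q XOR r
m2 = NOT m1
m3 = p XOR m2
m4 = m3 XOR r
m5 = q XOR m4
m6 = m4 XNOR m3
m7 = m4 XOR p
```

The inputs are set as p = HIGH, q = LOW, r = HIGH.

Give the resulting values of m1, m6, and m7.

m1 = HIGH, m6 = LOW, m7 = HIGH

m1 = q XOR r = LOW XOR HIGH = HIGH
m2 = NOT m1 = NOT HIGH = LOW
m3 = p XOR m2 = HIGH XOR LOW = HIGH
m4 = m3 XOR r = HIGH XOR HIGH = LOW
m6 = m4 XNOR m3 = LOW XNOR HIGH = LOW
m7 = m4 XOR p = LOW XOR HIGH = HIGH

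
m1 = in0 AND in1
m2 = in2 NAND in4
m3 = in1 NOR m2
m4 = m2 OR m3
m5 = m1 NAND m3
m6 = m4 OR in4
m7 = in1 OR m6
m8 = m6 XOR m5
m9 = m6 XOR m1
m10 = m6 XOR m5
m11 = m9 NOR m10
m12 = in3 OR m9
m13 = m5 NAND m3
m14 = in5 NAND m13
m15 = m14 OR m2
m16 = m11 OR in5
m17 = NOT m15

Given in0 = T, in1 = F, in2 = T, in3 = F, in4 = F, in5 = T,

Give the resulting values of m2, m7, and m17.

m2 = T, m7 = T, m17 = F

m1 = in0 AND in1 = T AND F = F
m2 = in2 NAND in4 = T NAND F = T
m3 = in1 NOR m2 = F NOR T = F
m4 = m2 OR m3 = T OR F = T
m5 = m1 NAND m3 = F NAND F = T
m6 = m4 OR in4 = T OR F = T
m7 = in1 OR m6 = F OR T = T
m13 = m5 NAND m3 = T NAND F = T
m14 = in5 NAND m13 = T NAND T = F
m15 = m14 OR m2 = F OR T = T
m17 = NOT m15 = NOT T = F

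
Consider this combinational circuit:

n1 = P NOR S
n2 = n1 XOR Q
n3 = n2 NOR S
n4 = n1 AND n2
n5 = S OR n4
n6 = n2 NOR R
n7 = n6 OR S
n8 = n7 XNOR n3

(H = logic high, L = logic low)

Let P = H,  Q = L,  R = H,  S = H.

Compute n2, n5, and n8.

n1 = P NOR S = H NOR H = L
n2 = n1 XOR Q = L XOR L = L
n3 = n2 NOR S = L NOR H = L
n4 = n1 AND n2 = L AND L = L
n5 = S OR n4 = H OR L = H
n6 = n2 NOR R = L NOR H = L
n7 = n6 OR S = L OR H = H
n8 = n7 XNOR n3 = H XNOR L = L

n2 = L  n5 = H  n8 = L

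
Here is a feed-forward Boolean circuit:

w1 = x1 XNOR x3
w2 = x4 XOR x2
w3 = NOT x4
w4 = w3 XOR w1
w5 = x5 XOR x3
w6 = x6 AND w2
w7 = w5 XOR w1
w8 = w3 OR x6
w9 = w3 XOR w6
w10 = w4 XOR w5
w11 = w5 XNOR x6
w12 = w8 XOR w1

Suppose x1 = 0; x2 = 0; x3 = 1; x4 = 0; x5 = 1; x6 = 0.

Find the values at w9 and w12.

w9 = 1; w12 = 1

w1 = x1 XNOR x3 = 0 XNOR 1 = 0
w2 = x4 XOR x2 = 0 XOR 0 = 0
w3 = NOT x4 = NOT 0 = 1
w6 = x6 AND w2 = 0 AND 0 = 0
w8 = w3 OR x6 = 1 OR 0 = 1
w9 = w3 XOR w6 = 1 XOR 0 = 1
w12 = w8 XOR w1 = 1 XOR 0 = 1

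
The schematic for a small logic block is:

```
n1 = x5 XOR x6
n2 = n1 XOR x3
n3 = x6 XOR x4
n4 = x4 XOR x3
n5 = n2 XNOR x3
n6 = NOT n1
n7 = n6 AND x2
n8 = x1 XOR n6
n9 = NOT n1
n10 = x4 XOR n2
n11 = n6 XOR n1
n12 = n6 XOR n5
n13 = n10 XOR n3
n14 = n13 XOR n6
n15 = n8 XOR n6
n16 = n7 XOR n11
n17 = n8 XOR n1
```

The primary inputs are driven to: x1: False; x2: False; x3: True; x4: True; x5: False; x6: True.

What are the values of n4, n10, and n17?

n1 = x5 XOR x6 = False XOR True = True
n2 = n1 XOR x3 = True XOR True = False
n4 = x4 XOR x3 = True XOR True = False
n6 = NOT n1 = NOT True = False
n8 = x1 XOR n6 = False XOR False = False
n10 = x4 XOR n2 = True XOR False = True
n17 = n8 XOR n1 = False XOR True = True

n4 = False  n10 = True  n17 = True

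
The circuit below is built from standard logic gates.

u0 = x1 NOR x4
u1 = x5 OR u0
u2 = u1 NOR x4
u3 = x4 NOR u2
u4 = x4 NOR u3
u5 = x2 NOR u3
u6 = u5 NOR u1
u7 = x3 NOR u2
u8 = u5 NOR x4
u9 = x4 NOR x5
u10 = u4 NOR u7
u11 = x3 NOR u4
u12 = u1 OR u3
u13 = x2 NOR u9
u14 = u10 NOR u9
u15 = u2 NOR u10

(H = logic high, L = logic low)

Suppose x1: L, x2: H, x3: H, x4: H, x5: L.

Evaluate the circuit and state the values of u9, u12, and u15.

u9 = L; u12 = L; u15 = L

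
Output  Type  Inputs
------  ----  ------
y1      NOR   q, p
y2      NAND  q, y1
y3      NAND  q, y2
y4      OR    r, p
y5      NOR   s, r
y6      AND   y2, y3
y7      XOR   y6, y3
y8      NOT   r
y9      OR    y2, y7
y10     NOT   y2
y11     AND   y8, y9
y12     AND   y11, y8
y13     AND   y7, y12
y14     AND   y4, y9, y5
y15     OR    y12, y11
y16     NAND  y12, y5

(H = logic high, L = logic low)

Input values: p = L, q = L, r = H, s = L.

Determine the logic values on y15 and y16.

y1 = q NOR p = L NOR L = H
y2 = q NAND y1 = L NAND H = H
y3 = q NAND y2 = L NAND H = H
y5 = s NOR r = L NOR H = L
y6 = y2 AND y3 = H AND H = H
y7 = y6 XOR y3 = H XOR H = L
y8 = NOT r = NOT H = L
y9 = y2 OR y7 = H OR L = H
y11 = y8 AND y9 = L AND H = L
y12 = y11 AND y8 = L AND L = L
y15 = y12 OR y11 = L OR L = L
y16 = y12 NAND y5 = L NAND L = H

y15 = L, y16 = H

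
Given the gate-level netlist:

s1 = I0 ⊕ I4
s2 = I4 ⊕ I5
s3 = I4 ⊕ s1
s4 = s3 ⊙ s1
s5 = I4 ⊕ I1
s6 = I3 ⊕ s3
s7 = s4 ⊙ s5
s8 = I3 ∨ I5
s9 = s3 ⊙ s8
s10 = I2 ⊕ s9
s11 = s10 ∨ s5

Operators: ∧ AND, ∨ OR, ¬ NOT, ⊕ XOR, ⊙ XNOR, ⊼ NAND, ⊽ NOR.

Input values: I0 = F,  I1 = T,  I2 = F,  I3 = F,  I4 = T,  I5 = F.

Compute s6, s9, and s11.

s6 = F; s9 = T; s11 = T

s1 = I0 XOR I4 = F XOR T = T
s3 = I4 XOR s1 = T XOR T = F
s5 = I4 XOR I1 = T XOR T = F
s6 = I3 XOR s3 = F XOR F = F
s8 = I3 OR I5 = F OR F = F
s9 = s3 XNOR s8 = F XNOR F = T
s10 = I2 XOR s9 = F XOR T = T
s11 = s10 OR s5 = T OR F = T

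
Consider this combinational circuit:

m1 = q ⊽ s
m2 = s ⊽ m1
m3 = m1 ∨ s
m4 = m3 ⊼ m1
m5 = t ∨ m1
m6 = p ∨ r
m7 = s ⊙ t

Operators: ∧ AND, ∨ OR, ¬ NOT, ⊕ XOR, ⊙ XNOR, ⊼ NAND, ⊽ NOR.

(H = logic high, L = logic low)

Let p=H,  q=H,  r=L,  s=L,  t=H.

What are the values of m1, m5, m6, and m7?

m1 = L  m5 = H  m6 = H  m7 = L

m1 = q NOR s = H NOR L = L
m5 = t OR m1 = H OR L = H
m6 = p OR r = H OR L = H
m7 = s XNOR t = L XNOR H = L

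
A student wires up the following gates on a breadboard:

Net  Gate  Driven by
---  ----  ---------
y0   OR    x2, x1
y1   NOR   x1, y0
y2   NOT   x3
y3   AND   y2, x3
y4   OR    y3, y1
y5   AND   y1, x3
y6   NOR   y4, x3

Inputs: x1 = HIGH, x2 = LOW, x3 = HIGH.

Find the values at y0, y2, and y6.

y0 = HIGH, y2 = LOW, y6 = LOW

y0 = x2 OR x1 = LOW OR HIGH = HIGH
y1 = x1 NOR y0 = HIGH NOR HIGH = LOW
y2 = NOT x3 = NOT HIGH = LOW
y3 = y2 AND x3 = LOW AND HIGH = LOW
y4 = y3 OR y1 = LOW OR LOW = LOW
y6 = y4 NOR x3 = LOW NOR HIGH = LOW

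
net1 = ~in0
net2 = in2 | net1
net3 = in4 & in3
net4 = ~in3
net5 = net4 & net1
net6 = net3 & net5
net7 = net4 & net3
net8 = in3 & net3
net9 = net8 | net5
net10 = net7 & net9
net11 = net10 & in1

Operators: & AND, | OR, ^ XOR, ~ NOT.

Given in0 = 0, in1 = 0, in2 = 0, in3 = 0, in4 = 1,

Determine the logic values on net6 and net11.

net6 = 0  net11 = 0

net1 = NOT in0 = NOT 0 = 1
net3 = in4 AND in3 = 1 AND 0 = 0
net4 = NOT in3 = NOT 0 = 1
net5 = net4 AND net1 = 1 AND 1 = 1
net6 = net3 AND net5 = 0 AND 1 = 0
net7 = net4 AND net3 = 1 AND 0 = 0
net8 = in3 AND net3 = 0 AND 0 = 0
net9 = net8 OR net5 = 0 OR 1 = 1
net10 = net7 AND net9 = 0 AND 1 = 0
net11 = net10 AND in1 = 0 AND 0 = 0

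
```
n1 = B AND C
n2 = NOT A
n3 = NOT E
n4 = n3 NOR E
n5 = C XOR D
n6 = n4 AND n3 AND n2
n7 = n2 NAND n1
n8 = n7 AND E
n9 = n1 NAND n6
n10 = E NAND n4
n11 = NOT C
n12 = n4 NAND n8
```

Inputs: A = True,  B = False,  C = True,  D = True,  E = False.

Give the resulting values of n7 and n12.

n1 = B AND C = False AND True = False
n2 = NOT A = NOT True = False
n3 = NOT E = NOT False = True
n4 = n3 NOR E = True NOR False = False
n7 = n2 NAND n1 = False NAND False = True
n8 = n7 AND E = True AND False = False
n12 = n4 NAND n8 = False NAND False = True

n7 = True, n12 = True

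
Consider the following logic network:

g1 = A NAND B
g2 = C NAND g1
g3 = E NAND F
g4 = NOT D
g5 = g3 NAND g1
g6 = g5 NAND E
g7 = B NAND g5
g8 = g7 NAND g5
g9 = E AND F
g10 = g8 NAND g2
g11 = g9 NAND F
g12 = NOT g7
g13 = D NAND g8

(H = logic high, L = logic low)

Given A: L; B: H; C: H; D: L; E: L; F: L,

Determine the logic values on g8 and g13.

g8 = H, g13 = H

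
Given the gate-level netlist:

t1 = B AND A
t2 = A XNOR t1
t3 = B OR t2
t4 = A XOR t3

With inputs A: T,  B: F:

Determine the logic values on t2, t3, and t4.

t1 = B AND A = F AND T = F
t2 = A XNOR t1 = T XNOR F = F
t3 = B OR t2 = F OR F = F
t4 = A XOR t3 = T XOR F = T

t2 = F, t3 = F, t4 = T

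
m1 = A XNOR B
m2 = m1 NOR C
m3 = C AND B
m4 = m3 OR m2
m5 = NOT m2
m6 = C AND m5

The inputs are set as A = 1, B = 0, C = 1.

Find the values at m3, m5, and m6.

m3 = 0, m5 = 1, m6 = 1

m1 = A XNOR B = 1 XNOR 0 = 0
m2 = m1 NOR C = 0 NOR 1 = 0
m3 = C AND B = 1 AND 0 = 0
m5 = NOT m2 = NOT 0 = 1
m6 = C AND m5 = 1 AND 1 = 1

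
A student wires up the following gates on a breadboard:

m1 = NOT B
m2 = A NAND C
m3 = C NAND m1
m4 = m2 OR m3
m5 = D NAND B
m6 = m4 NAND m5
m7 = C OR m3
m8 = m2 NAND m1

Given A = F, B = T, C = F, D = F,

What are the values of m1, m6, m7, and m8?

m1 = F; m6 = F; m7 = T; m8 = T

m1 = NOT B = NOT T = F
m2 = A NAND C = F NAND F = T
m3 = C NAND m1 = F NAND F = T
m4 = m2 OR m3 = T OR T = T
m5 = D NAND B = F NAND T = T
m6 = m4 NAND m5 = T NAND T = F
m7 = C OR m3 = F OR T = T
m8 = m2 NAND m1 = T NAND F = T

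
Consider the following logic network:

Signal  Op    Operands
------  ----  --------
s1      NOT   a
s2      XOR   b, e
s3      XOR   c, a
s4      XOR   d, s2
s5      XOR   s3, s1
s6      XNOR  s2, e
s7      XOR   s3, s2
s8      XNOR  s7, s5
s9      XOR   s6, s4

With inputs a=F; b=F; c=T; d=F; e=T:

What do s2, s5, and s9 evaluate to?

s1 = NOT a = NOT F = T
s2 = b XOR e = F XOR T = T
s3 = c XOR a = T XOR F = T
s4 = d XOR s2 = F XOR T = T
s5 = s3 XOR s1 = T XOR T = F
s6 = s2 XNOR e = T XNOR T = T
s9 = s6 XOR s4 = T XOR T = F

s2 = T, s5 = F, s9 = F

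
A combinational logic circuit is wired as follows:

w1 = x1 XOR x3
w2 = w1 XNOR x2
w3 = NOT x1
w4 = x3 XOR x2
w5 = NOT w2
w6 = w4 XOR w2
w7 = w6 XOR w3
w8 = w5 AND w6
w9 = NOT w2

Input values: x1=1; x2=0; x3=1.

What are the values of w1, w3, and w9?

w1 = x1 XOR x3 = 1 XOR 1 = 0
w2 = w1 XNOR x2 = 0 XNOR 0 = 1
w3 = NOT x1 = NOT 1 = 0
w9 = NOT w2 = NOT 1 = 0

w1 = 0, w3 = 0, w9 = 0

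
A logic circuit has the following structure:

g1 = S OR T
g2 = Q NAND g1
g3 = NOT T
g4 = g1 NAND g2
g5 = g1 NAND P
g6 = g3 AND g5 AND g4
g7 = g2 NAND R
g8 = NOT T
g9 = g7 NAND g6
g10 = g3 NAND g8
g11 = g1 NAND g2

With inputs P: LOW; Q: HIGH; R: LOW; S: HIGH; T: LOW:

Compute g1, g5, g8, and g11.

g1 = S OR T = HIGH OR LOW = HIGH
g2 = Q NAND g1 = HIGH NAND HIGH = LOW
g5 = g1 NAND P = HIGH NAND LOW = HIGH
g8 = NOT T = NOT LOW = HIGH
g11 = g1 NAND g2 = HIGH NAND LOW = HIGH

g1 = HIGH, g5 = HIGH, g8 = HIGH, g11 = HIGH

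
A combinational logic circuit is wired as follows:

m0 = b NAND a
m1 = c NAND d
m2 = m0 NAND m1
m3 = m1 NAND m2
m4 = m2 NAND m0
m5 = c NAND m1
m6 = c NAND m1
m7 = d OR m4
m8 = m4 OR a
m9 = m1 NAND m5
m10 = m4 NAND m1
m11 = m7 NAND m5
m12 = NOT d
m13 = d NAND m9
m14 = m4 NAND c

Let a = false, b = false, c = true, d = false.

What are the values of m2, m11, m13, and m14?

m2 = false, m11 = true, m13 = true, m14 = false

m0 = b NAND a = false NAND false = true
m1 = c NAND d = true NAND false = true
m2 = m0 NAND m1 = true NAND true = false
m4 = m2 NAND m0 = false NAND true = true
m5 = c NAND m1 = true NAND true = false
m7 = d OR m4 = false OR true = true
m9 = m1 NAND m5 = true NAND false = true
m11 = m7 NAND m5 = true NAND false = true
m13 = d NAND m9 = false NAND true = true
m14 = m4 NAND c = true NAND true = false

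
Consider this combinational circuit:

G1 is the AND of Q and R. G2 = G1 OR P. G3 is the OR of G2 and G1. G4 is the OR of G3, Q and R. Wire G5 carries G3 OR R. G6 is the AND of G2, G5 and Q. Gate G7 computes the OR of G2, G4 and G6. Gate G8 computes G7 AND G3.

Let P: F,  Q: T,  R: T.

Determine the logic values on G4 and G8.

G1 = Q AND R = T AND T = T
G2 = G1 OR P = T OR F = T
G3 = G2 OR G1 = T OR T = T
G4 = G3 OR Q OR R = T OR T OR T = T
G5 = G3 OR R = T OR T = T
G6 = G2 AND G5 AND Q = T AND T AND T = T
G7 = G2 OR G4 OR G6 = T OR T OR T = T
G8 = G7 AND G3 = T AND T = T

G4 = T, G8 = T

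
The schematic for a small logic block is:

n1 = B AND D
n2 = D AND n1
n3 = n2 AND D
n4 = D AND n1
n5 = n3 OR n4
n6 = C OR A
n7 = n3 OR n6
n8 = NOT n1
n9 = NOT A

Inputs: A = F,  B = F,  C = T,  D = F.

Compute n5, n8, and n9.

n5 = F  n8 = T  n9 = T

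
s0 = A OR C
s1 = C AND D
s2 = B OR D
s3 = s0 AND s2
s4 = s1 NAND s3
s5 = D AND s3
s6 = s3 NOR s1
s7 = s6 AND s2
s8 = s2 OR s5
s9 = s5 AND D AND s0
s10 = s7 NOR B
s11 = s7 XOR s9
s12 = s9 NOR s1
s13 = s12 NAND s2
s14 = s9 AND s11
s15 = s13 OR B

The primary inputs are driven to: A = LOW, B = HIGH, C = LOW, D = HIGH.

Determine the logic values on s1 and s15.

s0 = A OR C = LOW OR LOW = LOW
s1 = C AND D = LOW AND HIGH = LOW
s2 = B OR D = HIGH OR HIGH = HIGH
s3 = s0 AND s2 = LOW AND HIGH = LOW
s5 = D AND s3 = HIGH AND LOW = LOW
s9 = s5 AND D AND s0 = LOW AND HIGH AND LOW = LOW
s12 = s9 NOR s1 = LOW NOR LOW = HIGH
s13 = s12 NAND s2 = HIGH NAND HIGH = LOW
s15 = s13 OR B = LOW OR HIGH = HIGH

s1 = LOW, s15 = HIGH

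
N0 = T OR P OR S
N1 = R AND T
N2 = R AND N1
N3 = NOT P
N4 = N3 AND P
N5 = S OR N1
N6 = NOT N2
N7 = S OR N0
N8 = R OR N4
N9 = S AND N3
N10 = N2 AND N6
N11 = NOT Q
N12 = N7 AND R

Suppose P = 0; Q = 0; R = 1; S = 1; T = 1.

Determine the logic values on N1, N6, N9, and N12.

N0 = T OR P OR S = 1 OR 0 OR 1 = 1
N1 = R AND T = 1 AND 1 = 1
N2 = R AND N1 = 1 AND 1 = 1
N3 = NOT P = NOT 0 = 1
N6 = NOT N2 = NOT 1 = 0
N7 = S OR N0 = 1 OR 1 = 1
N9 = S AND N3 = 1 AND 1 = 1
N12 = N7 AND R = 1 AND 1 = 1

N1 = 1, N6 = 0, N9 = 1, N12 = 1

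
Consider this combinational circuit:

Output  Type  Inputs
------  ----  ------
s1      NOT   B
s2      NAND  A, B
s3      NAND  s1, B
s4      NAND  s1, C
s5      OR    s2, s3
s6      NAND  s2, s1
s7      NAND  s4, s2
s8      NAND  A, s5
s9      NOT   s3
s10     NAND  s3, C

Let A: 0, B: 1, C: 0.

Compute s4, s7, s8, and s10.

s4 = 1; s7 = 0; s8 = 1; s10 = 1

s1 = NOT B = NOT 1 = 0
s2 = A NAND B = 0 NAND 1 = 1
s3 = s1 NAND B = 0 NAND 1 = 1
s4 = s1 NAND C = 0 NAND 0 = 1
s5 = s2 OR s3 = 1 OR 1 = 1
s7 = s4 NAND s2 = 1 NAND 1 = 0
s8 = A NAND s5 = 0 NAND 1 = 1
s10 = s3 NAND C = 1 NAND 0 = 1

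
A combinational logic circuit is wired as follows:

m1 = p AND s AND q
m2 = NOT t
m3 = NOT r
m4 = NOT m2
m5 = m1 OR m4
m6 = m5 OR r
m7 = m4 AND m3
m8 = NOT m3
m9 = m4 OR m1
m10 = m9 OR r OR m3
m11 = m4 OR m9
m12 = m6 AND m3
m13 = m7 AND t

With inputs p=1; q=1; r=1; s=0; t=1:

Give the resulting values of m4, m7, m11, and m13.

m4 = 1, m7 = 0, m11 = 1, m13 = 0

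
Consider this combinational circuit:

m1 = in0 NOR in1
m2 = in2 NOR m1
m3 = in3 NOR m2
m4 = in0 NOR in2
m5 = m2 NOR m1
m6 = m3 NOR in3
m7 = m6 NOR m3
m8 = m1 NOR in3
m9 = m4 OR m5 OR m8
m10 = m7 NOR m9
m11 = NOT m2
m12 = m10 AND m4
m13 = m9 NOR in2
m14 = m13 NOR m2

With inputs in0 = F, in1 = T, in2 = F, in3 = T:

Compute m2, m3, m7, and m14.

m2 = T, m3 = F, m7 = T, m14 = F

m1 = in0 NOR in1 = F NOR T = F
m2 = in2 NOR m1 = F NOR F = T
m3 = in3 NOR m2 = T NOR T = F
m4 = in0 NOR in2 = F NOR F = T
m5 = m2 NOR m1 = T NOR F = F
m6 = m3 NOR in3 = F NOR T = F
m7 = m6 NOR m3 = F NOR F = T
m8 = m1 NOR in3 = F NOR T = F
m9 = m4 OR m5 OR m8 = T OR F OR F = T
m13 = m9 NOR in2 = T NOR F = F
m14 = m13 NOR m2 = F NOR T = F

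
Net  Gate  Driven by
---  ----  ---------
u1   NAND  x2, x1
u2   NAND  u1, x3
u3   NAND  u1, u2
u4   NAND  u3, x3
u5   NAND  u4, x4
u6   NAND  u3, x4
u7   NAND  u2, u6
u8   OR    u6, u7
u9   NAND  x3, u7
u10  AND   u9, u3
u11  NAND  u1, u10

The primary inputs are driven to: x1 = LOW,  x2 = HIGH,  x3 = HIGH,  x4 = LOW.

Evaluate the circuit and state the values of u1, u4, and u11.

u1 = HIGH; u4 = LOW; u11 = HIGH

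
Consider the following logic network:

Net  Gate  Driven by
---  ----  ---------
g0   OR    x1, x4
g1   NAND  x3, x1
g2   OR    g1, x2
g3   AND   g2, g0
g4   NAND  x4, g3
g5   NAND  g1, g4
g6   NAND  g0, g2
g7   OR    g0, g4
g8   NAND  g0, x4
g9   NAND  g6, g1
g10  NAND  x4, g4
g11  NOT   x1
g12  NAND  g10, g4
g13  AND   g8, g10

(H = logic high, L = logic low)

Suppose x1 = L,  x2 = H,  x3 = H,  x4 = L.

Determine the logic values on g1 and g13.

g1 = H, g13 = H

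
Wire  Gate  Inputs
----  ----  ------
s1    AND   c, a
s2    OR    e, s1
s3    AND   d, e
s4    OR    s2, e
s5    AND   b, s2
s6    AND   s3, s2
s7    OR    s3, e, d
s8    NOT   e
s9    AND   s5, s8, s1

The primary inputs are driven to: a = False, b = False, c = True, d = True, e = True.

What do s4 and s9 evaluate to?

s4 = True, s9 = False

s1 = c AND a = True AND False = False
s2 = e OR s1 = True OR False = True
s4 = s2 OR e = True OR True = True
s5 = b AND s2 = False AND True = False
s8 = NOT e = NOT True = False
s9 = s5 AND s8 AND s1 = False AND False AND False = False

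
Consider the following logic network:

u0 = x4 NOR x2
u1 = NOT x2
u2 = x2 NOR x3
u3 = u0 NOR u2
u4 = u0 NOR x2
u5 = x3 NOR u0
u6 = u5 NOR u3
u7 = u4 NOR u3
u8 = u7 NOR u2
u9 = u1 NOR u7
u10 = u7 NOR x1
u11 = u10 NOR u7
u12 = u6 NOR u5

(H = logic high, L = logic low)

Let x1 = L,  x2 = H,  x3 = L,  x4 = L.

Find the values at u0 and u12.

u0 = x4 NOR x2 = L NOR H = L
u2 = x2 NOR x3 = H NOR L = L
u3 = u0 NOR u2 = L NOR L = H
u5 = x3 NOR u0 = L NOR L = H
u6 = u5 NOR u3 = H NOR H = L
u12 = u6 NOR u5 = L NOR H = L

u0 = L, u12 = L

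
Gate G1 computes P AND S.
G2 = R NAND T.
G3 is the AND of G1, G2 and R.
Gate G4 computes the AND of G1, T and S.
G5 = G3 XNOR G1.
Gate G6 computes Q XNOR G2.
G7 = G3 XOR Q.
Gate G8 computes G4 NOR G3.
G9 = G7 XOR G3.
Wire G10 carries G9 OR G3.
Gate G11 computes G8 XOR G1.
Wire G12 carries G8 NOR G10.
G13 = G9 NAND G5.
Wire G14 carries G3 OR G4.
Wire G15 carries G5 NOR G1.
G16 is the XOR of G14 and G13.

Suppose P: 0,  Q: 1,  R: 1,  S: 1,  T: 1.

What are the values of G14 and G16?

G14 = 0, G16 = 0

G1 = P AND S = 0 AND 1 = 0
G2 = R NAND T = 1 NAND 1 = 0
G3 = G1 AND G2 AND R = 0 AND 0 AND 1 = 0
G4 = G1 AND T AND S = 0 AND 1 AND 1 = 0
G5 = G3 XNOR G1 = 0 XNOR 0 = 1
G7 = G3 XOR Q = 0 XOR 1 = 1
G9 = G7 XOR G3 = 1 XOR 0 = 1
G13 = G9 NAND G5 = 1 NAND 1 = 0
G14 = G3 OR G4 = 0 OR 0 = 0
G16 = G14 XOR G13 = 0 XOR 0 = 0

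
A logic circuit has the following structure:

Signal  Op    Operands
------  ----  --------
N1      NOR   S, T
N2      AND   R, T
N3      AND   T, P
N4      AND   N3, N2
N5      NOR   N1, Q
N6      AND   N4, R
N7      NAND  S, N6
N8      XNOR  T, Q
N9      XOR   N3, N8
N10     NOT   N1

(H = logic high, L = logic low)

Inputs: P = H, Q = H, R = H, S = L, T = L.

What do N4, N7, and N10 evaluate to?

N4 = L, N7 = H, N10 = L

N1 = S NOR T = L NOR L = H
N2 = R AND T = H AND L = L
N3 = T AND P = L AND H = L
N4 = N3 AND N2 = L AND L = L
N6 = N4 AND R = L AND H = L
N7 = S NAND N6 = L NAND L = H
N10 = NOT N1 = NOT H = L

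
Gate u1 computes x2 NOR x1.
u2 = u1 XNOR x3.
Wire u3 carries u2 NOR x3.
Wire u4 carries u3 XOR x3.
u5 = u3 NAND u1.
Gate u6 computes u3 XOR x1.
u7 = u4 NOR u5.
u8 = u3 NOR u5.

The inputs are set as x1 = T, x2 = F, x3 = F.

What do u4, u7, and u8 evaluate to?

u1 = x2 NOR x1 = F NOR T = F
u2 = u1 XNOR x3 = F XNOR F = T
u3 = u2 NOR x3 = T NOR F = F
u4 = u3 XOR x3 = F XOR F = F
u5 = u3 NAND u1 = F NAND F = T
u7 = u4 NOR u5 = F NOR T = F
u8 = u3 NOR u5 = F NOR T = F

u4 = F; u7 = F; u8 = F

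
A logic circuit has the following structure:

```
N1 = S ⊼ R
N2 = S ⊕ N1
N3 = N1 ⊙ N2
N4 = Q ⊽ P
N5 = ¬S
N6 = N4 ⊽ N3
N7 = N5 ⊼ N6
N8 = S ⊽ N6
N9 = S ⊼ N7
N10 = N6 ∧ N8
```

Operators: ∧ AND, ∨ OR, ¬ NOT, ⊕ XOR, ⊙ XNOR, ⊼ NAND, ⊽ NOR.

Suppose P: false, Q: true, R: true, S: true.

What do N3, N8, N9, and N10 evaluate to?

N3 = false, N8 = false, N9 = false, N10 = false

N1 = S NAND R = true NAND true = false
N2 = S XOR N1 = true XOR false = true
N3 = N1 XNOR N2 = false XNOR true = false
N4 = Q NOR P = true NOR false = false
N5 = NOT S = NOT true = false
N6 = N4 NOR N3 = false NOR false = true
N7 = N5 NAND N6 = false NAND true = true
N8 = S NOR N6 = true NOR true = false
N9 = S NAND N7 = true NAND true = false
N10 = N6 AND N8 = true AND false = false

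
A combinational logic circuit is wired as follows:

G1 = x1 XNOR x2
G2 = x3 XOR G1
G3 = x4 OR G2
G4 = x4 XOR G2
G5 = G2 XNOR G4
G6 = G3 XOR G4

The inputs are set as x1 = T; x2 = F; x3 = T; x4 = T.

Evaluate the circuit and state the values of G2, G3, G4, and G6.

G2 = T; G3 = T; G4 = F; G6 = T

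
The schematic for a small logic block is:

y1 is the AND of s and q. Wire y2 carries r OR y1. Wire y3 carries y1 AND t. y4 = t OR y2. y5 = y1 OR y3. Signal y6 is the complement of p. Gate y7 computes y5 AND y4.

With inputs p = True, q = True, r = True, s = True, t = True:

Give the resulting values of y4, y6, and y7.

y4 = True, y6 = False, y7 = True

y1 = s AND q = True AND True = True
y2 = r OR y1 = True OR True = True
y3 = y1 AND t = True AND True = True
y4 = t OR y2 = True OR True = True
y5 = y1 OR y3 = True OR True = True
y6 = NOT p = NOT True = False
y7 = y5 AND y4 = True AND True = True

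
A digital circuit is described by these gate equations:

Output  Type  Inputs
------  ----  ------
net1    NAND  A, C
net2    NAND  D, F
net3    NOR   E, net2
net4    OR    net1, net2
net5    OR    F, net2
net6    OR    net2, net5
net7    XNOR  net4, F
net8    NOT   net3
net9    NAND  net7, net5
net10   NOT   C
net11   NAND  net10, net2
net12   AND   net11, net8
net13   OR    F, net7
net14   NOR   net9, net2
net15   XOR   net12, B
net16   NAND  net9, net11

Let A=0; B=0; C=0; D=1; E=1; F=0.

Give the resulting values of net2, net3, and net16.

net2 = 1, net3 = 0, net16 = 1

net1 = A NAND C = 0 NAND 0 = 1
net2 = D NAND F = 1 NAND 0 = 1
net3 = E NOR net2 = 1 NOR 1 = 0
net4 = net1 OR net2 = 1 OR 1 = 1
net5 = F OR net2 = 0 OR 1 = 1
net7 = net4 XNOR F = 1 XNOR 0 = 0
net9 = net7 NAND net5 = 0 NAND 1 = 1
net10 = NOT C = NOT 0 = 1
net11 = net10 NAND net2 = 1 NAND 1 = 0
net16 = net9 NAND net11 = 1 NAND 0 = 1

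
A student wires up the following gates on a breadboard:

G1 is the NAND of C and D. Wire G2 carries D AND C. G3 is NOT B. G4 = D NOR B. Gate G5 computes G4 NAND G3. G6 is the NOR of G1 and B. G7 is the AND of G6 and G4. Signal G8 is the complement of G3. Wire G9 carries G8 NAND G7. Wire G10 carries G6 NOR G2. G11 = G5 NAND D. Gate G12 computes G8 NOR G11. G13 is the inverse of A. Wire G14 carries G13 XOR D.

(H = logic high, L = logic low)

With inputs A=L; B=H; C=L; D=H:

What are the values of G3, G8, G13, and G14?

G3 = NOT B = NOT H = L
G8 = NOT G3 = NOT L = H
G13 = NOT A = NOT L = H
G14 = G13 XOR D = H XOR H = L

G3 = L, G8 = H, G13 = H, G14 = L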